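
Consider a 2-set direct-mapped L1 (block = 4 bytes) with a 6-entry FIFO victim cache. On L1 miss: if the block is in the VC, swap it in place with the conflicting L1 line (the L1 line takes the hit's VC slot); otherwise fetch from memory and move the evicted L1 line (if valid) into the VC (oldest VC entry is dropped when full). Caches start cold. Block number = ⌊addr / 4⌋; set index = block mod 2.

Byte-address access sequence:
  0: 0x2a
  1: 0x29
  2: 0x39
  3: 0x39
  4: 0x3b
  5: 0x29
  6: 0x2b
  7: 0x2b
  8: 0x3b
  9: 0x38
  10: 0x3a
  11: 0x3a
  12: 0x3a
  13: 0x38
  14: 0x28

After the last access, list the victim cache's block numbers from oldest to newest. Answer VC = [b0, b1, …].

VC = [14]

  [0] addr=0x2a blk=10 s=0: MISS | VC []
  [1] addr=0x29 blk=10 s=0: L1-HIT | VC []
  [2] addr=0x39 blk=14 s=0: MISS | VC [10]
  [3] addr=0x39 blk=14 s=0: L1-HIT | VC [10]
  [4] addr=0x3b blk=14 s=0: L1-HIT | VC [10]
  [5] addr=0x29 blk=10 s=0: VC-HIT | VC [14]
  [6] addr=0x2b blk=10 s=0: L1-HIT | VC [14]
  [7] addr=0x2b blk=10 s=0: L1-HIT | VC [14]
  [8] addr=0x3b blk=14 s=0: VC-HIT | VC [10]
  [9] addr=0x38 blk=14 s=0: L1-HIT | VC [10]
  [10] addr=0x3a blk=14 s=0: L1-HIT | VC [10]
  [11] addr=0x3a blk=14 s=0: L1-HIT | VC [10]
  [12] addr=0x3a blk=14 s=0: L1-HIT | VC [10]
  [13] addr=0x38 blk=14 s=0: L1-HIT | VC [10]
  [14] addr=0x28 blk=10 s=0: VC-HIT | VC [14]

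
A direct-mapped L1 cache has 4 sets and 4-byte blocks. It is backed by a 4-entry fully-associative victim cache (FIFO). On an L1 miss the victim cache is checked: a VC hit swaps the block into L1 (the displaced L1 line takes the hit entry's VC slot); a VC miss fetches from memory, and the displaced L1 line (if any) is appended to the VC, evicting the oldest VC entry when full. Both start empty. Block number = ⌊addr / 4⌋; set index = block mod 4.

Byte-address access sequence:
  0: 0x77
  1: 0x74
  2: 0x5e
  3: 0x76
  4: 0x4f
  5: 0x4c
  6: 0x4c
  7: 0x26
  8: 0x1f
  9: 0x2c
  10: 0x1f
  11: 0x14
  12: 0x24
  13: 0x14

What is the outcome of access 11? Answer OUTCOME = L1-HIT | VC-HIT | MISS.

  [0] addr=0x77 blk=29 s=1: MISS | VC []
  [1] addr=0x74 blk=29 s=1: L1-HIT | VC []
  [2] addr=0x5e blk=23 s=3: MISS | VC []
  [3] addr=0x76 blk=29 s=1: L1-HIT | VC []
  [4] addr=0x4f blk=19 s=3: MISS | VC [23]
  [5] addr=0x4c blk=19 s=3: L1-HIT | VC [23]
  [6] addr=0x4c blk=19 s=3: L1-HIT | VC [23]
  [7] addr=0x26 blk=9 s=1: MISS | VC [23, 29]
  [8] addr=0x1f blk=7 s=3: MISS | VC [23, 29, 19]
  [9] addr=0x2c blk=11 s=3: MISS | VC [23, 29, 19, 7]
  [10] addr=0x1f blk=7 s=3: VC-HIT | VC [23, 29, 19, 11]
  [11] addr=0x14 blk=5 s=1: MISS | VC [29, 19, 11, 9]
  [12] addr=0x24 blk=9 s=1: VC-HIT | VC [29, 19, 11, 5]
  [13] addr=0x14 blk=5 s=1: VC-HIT | VC [29, 19, 11, 9]

OUTCOME = MISS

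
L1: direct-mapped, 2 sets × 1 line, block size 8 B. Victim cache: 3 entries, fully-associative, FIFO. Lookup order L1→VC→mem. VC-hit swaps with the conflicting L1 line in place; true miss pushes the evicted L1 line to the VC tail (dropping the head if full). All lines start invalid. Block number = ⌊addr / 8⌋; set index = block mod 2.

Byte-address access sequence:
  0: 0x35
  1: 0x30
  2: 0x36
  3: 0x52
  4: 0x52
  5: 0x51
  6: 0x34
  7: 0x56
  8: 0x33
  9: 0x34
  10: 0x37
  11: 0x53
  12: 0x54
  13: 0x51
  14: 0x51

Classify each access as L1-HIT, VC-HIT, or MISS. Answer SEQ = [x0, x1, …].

#0 0x35→b6/s0 MISS; vc=[]
#1 0x30→b6/s0 L1-HIT; vc=[]
#2 0x36→b6/s0 L1-HIT; vc=[]
#3 0x52→b10/s0 MISS; vc=[6]
#4 0x52→b10/s0 L1-HIT; vc=[6]
#5 0x51→b10/s0 L1-HIT; vc=[6]
#6 0x34→b6/s0 VC-HIT; vc=[10]
#7 0x56→b10/s0 VC-HIT; vc=[6]
#8 0x33→b6/s0 VC-HIT; vc=[10]
#9 0x34→b6/s0 L1-HIT; vc=[10]
#10 0x37→b6/s0 L1-HIT; vc=[10]
#11 0x53→b10/s0 VC-HIT; vc=[6]
#12 0x54→b10/s0 L1-HIT; vc=[6]
#13 0x51→b10/s0 L1-HIT; vc=[6]
#14 0x51→b10/s0 L1-HIT; vc=[6]

SEQ = [MISS, L1-HIT, L1-HIT, MISS, L1-HIT, L1-HIT, VC-HIT, VC-HIT, VC-HIT, L1-HIT, L1-HIT, VC-HIT, L1-HIT, L1-HIT, L1-HIT]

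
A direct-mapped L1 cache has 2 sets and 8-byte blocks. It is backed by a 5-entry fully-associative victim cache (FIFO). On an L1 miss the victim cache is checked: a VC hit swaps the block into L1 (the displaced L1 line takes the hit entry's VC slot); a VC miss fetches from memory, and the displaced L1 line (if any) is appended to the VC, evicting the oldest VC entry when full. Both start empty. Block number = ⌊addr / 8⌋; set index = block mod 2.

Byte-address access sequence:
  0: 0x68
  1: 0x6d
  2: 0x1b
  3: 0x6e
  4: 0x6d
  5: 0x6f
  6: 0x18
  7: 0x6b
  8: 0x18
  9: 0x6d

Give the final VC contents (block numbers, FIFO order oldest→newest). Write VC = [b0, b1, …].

VC = [3]

#0 0x68→b13/s1 MISS; vc=[]
#1 0x6d→b13/s1 L1-HIT; vc=[]
#2 0x1b→b3/s1 MISS; vc=[13]
#3 0x6e→b13/s1 VC-HIT; vc=[3]
#4 0x6d→b13/s1 L1-HIT; vc=[3]
#5 0x6f→b13/s1 L1-HIT; vc=[3]
#6 0x18→b3/s1 VC-HIT; vc=[13]
#7 0x6b→b13/s1 VC-HIT; vc=[3]
#8 0x18→b3/s1 VC-HIT; vc=[13]
#9 0x6d→b13/s1 VC-HIT; vc=[3]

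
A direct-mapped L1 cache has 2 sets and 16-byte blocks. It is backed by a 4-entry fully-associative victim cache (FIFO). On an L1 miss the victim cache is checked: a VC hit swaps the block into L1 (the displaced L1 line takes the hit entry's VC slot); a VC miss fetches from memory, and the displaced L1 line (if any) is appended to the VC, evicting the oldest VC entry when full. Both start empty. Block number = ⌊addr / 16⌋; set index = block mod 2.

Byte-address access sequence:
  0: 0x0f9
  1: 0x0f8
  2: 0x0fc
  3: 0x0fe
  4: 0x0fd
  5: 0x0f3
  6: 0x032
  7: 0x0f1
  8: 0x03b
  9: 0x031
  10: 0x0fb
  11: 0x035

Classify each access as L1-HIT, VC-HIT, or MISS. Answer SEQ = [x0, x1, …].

SEQ = [MISS, L1-HIT, L1-HIT, L1-HIT, L1-HIT, L1-HIT, MISS, VC-HIT, VC-HIT, L1-HIT, VC-HIT, VC-HIT]

  [0] addr=0xf9 blk=15 s=1: MISS | VC []
  [1] addr=0xf8 blk=15 s=1: L1-HIT | VC []
  [2] addr=0xfc blk=15 s=1: L1-HIT | VC []
  [3] addr=0xfe blk=15 s=1: L1-HIT | VC []
  [4] addr=0xfd blk=15 s=1: L1-HIT | VC []
  [5] addr=0xf3 blk=15 s=1: L1-HIT | VC []
  [6] addr=0x32 blk=3 s=1: MISS | VC [15]
  [7] addr=0xf1 blk=15 s=1: VC-HIT | VC [3]
  [8] addr=0x3b blk=3 s=1: VC-HIT | VC [15]
  [9] addr=0x31 blk=3 s=1: L1-HIT | VC [15]
  [10] addr=0xfb blk=15 s=1: VC-HIT | VC [3]
  [11] addr=0x35 blk=3 s=1: VC-HIT | VC [15]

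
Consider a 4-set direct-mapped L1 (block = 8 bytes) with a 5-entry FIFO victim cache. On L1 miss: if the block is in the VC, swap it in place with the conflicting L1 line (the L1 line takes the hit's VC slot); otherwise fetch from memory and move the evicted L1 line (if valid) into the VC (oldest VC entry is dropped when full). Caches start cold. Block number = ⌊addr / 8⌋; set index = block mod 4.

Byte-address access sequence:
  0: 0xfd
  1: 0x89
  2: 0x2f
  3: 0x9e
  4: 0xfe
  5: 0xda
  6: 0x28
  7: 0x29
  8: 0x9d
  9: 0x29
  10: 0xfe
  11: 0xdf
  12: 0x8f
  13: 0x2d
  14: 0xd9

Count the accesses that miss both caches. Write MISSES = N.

  [0] addr=0xfd blk=31 s=3: MISS | VC []
  [1] addr=0x89 blk=17 s=1: MISS | VC []
  [2] addr=0x2f blk=5 s=1: MISS | VC [17]
  [3] addr=0x9e blk=19 s=3: MISS | VC [17, 31]
  [4] addr=0xfe blk=31 s=3: VC-HIT | VC [17, 19]
  [5] addr=0xda blk=27 s=3: MISS | VC [17, 19, 31]
  [6] addr=0x28 blk=5 s=1: L1-HIT | VC [17, 19, 31]
  [7] addr=0x29 blk=5 s=1: L1-HIT | VC [17, 19, 31]
  [8] addr=0x9d blk=19 s=3: VC-HIT | VC [17, 27, 31]
  [9] addr=0x29 blk=5 s=1: L1-HIT | VC [17, 27, 31]
  [10] addr=0xfe blk=31 s=3: VC-HIT | VC [17, 27, 19]
  [11] addr=0xdf blk=27 s=3: VC-HIT | VC [17, 31, 19]
  [12] addr=0x8f blk=17 s=1: VC-HIT | VC [5, 31, 19]
  [13] addr=0x2d blk=5 s=1: VC-HIT | VC [17, 31, 19]
  [14] addr=0xd9 blk=27 s=3: L1-HIT | VC [17, 31, 19]

MISSES = 5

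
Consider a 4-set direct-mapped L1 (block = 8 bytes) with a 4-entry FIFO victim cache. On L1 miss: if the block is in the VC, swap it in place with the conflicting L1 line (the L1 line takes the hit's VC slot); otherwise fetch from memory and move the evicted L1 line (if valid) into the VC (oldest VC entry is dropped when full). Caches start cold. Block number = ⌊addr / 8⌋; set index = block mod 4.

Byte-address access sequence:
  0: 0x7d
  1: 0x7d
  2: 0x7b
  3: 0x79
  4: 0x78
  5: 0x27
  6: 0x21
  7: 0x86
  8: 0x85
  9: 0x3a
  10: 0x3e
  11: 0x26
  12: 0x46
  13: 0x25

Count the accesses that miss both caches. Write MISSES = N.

  [0] addr=0x7d blk=15 s=3: MISS | VC []
  [1] addr=0x7d blk=15 s=3: L1-HIT | VC []
  [2] addr=0x7b blk=15 s=3: L1-HIT | VC []
  [3] addr=0x79 blk=15 s=3: L1-HIT | VC []
  [4] addr=0x78 blk=15 s=3: L1-HIT | VC []
  [5] addr=0x27 blk=4 s=0: MISS | VC []
  [6] addr=0x21 blk=4 s=0: L1-HIT | VC []
  [7] addr=0x86 blk=16 s=0: MISS | VC [4]
  [8] addr=0x85 blk=16 s=0: L1-HIT | VC [4]
  [9] addr=0x3a blk=7 s=3: MISS | VC [4, 15]
  [10] addr=0x3e blk=7 s=3: L1-HIT | VC [4, 15]
  [11] addr=0x26 blk=4 s=0: VC-HIT | VC [16, 15]
  [12] addr=0x46 blk=8 s=0: MISS | VC [16, 15, 4]
  [13] addr=0x25 blk=4 s=0: VC-HIT | VC [16, 15, 8]

MISSES = 5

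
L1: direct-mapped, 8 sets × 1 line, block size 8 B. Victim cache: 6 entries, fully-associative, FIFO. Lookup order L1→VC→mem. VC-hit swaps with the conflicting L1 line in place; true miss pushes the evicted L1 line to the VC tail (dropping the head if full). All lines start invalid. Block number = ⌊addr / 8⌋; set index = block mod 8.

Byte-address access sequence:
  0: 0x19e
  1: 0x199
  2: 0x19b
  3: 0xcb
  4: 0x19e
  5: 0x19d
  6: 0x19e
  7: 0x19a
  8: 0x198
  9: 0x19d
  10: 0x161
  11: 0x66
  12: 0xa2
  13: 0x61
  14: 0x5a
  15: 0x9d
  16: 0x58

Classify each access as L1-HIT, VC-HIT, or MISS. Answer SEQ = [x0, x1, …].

  [0] addr=0x19e blk=51 s=3: MISS | VC []
  [1] addr=0x199 blk=51 s=3: L1-HIT | VC []
  [2] addr=0x19b blk=51 s=3: L1-HIT | VC []
  [3] addr=0xcb blk=25 s=1: MISS | VC []
  [4] addr=0x19e blk=51 s=3: L1-HIT | VC []
  [5] addr=0x19d blk=51 s=3: L1-HIT | VC []
  [6] addr=0x19e blk=51 s=3: L1-HIT | VC []
  [7] addr=0x19a blk=51 s=3: L1-HIT | VC []
  [8] addr=0x198 blk=51 s=3: L1-HIT | VC []
  [9] addr=0x19d blk=51 s=3: L1-HIT | VC []
  [10] addr=0x161 blk=44 s=4: MISS | VC []
  [11] addr=0x66 blk=12 s=4: MISS | VC [44]
  [12] addr=0xa2 blk=20 s=4: MISS | VC [44, 12]
  [13] addr=0x61 blk=12 s=4: VC-HIT | VC [44, 20]
  [14] addr=0x5a blk=11 s=3: MISS | VC [44, 20, 51]
  [15] addr=0x9d blk=19 s=3: MISS | VC [44, 20, 51, 11]
  [16] addr=0x58 blk=11 s=3: VC-HIT | VC [44, 20, 51, 19]

SEQ = [MISS, L1-HIT, L1-HIT, MISS, L1-HIT, L1-HIT, L1-HIT, L1-HIT, L1-HIT, L1-HIT, MISS, MISS, MISS, VC-HIT, MISS, MISS, VC-HIT]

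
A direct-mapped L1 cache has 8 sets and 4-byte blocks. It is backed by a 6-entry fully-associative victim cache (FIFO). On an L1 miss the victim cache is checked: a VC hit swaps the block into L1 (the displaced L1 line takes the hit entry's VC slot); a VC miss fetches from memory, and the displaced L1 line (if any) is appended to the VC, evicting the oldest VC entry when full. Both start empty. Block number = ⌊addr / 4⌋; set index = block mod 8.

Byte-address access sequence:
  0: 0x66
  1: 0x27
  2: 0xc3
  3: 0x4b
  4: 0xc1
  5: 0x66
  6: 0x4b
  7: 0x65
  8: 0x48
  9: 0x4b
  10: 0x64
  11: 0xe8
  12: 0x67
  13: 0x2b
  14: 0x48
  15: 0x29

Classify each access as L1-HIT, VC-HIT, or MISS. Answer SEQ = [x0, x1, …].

  [0] addr=0x66 blk=25 s=1: MISS | VC []
  [1] addr=0x27 blk=9 s=1: MISS | VC [25]
  [2] addr=0xc3 blk=48 s=0: MISS | VC [25]
  [3] addr=0x4b blk=18 s=2: MISS | VC [25]
  [4] addr=0xc1 blk=48 s=0: L1-HIT | VC [25]
  [5] addr=0x66 blk=25 s=1: VC-HIT | VC [9]
  [6] addr=0x4b blk=18 s=2: L1-HIT | VC [9]
  [7] addr=0x65 blk=25 s=1: L1-HIT | VC [9]
  [8] addr=0x48 blk=18 s=2: L1-HIT | VC [9]
  [9] addr=0x4b blk=18 s=2: L1-HIT | VC [9]
  [10] addr=0x64 blk=25 s=1: L1-HIT | VC [9]
  [11] addr=0xe8 blk=58 s=2: MISS | VC [9, 18]
  [12] addr=0x67 blk=25 s=1: L1-HIT | VC [9, 18]
  [13] addr=0x2b blk=10 s=2: MISS | VC [9, 18, 58]
  [14] addr=0x48 blk=18 s=2: VC-HIT | VC [9, 10, 58]
  [15] addr=0x29 blk=10 s=2: VC-HIT | VC [9, 18, 58]

SEQ = [MISS, MISS, MISS, MISS, L1-HIT, VC-HIT, L1-HIT, L1-HIT, L1-HIT, L1-HIT, L1-HIT, MISS, L1-HIT, MISS, VC-HIT, VC-HIT]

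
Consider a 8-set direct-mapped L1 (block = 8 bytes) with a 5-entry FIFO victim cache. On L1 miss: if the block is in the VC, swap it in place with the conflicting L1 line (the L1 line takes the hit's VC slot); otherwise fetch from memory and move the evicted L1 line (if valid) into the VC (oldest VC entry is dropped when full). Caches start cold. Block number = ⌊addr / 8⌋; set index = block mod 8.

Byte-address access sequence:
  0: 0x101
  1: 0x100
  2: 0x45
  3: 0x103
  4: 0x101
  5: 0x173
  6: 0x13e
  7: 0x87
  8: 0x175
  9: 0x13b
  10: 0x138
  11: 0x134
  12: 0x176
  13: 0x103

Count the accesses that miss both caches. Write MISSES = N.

0: 0x101 (blk 32, set 0) → MISS  vc=[]
1: 0x100 (blk 32, set 0) → L1-HIT  vc=[]
2: 0x45 (blk 8, set 0) → MISS  vc=[32]
3: 0x103 (blk 32, set 0) → VC-HIT  vc=[8]
4: 0x101 (blk 32, set 0) → L1-HIT  vc=[8]
5: 0x173 (blk 46, set 6) → MISS  vc=[8]
6: 0x13e (blk 39, set 7) → MISS  vc=[8]
7: 0x87 (blk 16, set 0) → MISS  vc=[8, 32]
8: 0x175 (blk 46, set 6) → L1-HIT  vc=[8, 32]
9: 0x13b (blk 39, set 7) → L1-HIT  vc=[8, 32]
10: 0x138 (blk 39, set 7) → L1-HIT  vc=[8, 32]
11: 0x134 (blk 38, set 6) → MISS  vc=[8, 32, 46]
12: 0x176 (blk 46, set 6) → VC-HIT  vc=[8, 32, 38]
13: 0x103 (blk 32, set 0) → VC-HIT  vc=[8, 16, 38]

MISSES = 6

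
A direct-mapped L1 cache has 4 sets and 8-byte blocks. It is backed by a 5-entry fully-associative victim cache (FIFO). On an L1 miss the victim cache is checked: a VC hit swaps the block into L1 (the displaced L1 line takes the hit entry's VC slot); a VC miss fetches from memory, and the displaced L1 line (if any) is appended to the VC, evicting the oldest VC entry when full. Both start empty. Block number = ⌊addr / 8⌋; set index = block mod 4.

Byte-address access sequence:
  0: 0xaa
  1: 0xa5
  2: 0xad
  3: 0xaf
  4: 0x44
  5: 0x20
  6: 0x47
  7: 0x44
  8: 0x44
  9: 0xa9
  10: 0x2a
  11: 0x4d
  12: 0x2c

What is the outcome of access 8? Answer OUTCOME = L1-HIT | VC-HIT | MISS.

#0 0xaa→b21/s1 MISS; vc=[]
#1 0xa5→b20/s0 MISS; vc=[]
#2 0xad→b21/s1 L1-HIT; vc=[]
#3 0xaf→b21/s1 L1-HIT; vc=[]
#4 0x44→b8/s0 MISS; vc=[20]
#5 0x20→b4/s0 MISS; vc=[20,8]
#6 0x47→b8/s0 VC-HIT; vc=[20,4]
#7 0x44→b8/s0 L1-HIT; vc=[20,4]
#8 0x44→b8/s0 L1-HIT; vc=[20,4]
#9 0xa9→b21/s1 L1-HIT; vc=[20,4]
#10 0x2a→b5/s1 MISS; vc=[20,4,21]
#11 0x4d→b9/s1 MISS; vc=[20,4,21,5]
#12 0x2c→b5/s1 VC-HIT; vc=[20,4,21,9]

OUTCOME = L1-HIT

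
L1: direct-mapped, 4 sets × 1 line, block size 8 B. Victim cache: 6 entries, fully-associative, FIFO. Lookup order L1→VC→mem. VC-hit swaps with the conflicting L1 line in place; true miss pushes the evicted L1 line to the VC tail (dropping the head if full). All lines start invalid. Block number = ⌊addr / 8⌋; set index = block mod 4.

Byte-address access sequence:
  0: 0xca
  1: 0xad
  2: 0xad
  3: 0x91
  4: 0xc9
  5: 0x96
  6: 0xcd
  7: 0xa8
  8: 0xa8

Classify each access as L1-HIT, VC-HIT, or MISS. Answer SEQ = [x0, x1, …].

0: 0xca (blk 25, set 1) → MISS  vc=[]
1: 0xad (blk 21, set 1) → MISS  vc=[25]
2: 0xad (blk 21, set 1) → L1-HIT  vc=[25]
3: 0x91 (blk 18, set 2) → MISS  vc=[25]
4: 0xc9 (blk 25, set 1) → VC-HIT  vc=[21]
5: 0x96 (blk 18, set 2) → L1-HIT  vc=[21]
6: 0xcd (blk 25, set 1) → L1-HIT  vc=[21]
7: 0xa8 (blk 21, set 1) → VC-HIT  vc=[25]
8: 0xa8 (blk 21, set 1) → L1-HIT  vc=[25]

SEQ = [MISS, MISS, L1-HIT, MISS, VC-HIT, L1-HIT, L1-HIT, VC-HIT, L1-HIT]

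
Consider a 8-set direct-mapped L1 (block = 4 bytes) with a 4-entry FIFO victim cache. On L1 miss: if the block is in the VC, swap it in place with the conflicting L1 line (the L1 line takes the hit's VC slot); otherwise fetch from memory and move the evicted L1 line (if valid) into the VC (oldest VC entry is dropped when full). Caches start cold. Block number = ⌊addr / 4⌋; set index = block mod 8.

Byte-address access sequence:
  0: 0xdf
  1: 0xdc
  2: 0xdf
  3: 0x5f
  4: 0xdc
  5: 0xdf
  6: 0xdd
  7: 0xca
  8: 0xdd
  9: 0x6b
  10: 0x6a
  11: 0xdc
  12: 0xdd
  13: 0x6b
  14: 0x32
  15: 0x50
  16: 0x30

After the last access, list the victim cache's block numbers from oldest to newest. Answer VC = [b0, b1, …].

VC = [23, 50, 20]

0: 0xdf (blk 55, set 7) → MISS  vc=[]
1: 0xdc (blk 55, set 7) → L1-HIT  vc=[]
2: 0xdf (blk 55, set 7) → L1-HIT  vc=[]
3: 0x5f (blk 23, set 7) → MISS  vc=[55]
4: 0xdc (blk 55, set 7) → VC-HIT  vc=[23]
5: 0xdf (blk 55, set 7) → L1-HIT  vc=[23]
6: 0xdd (blk 55, set 7) → L1-HIT  vc=[23]
7: 0xca (blk 50, set 2) → MISS  vc=[23]
8: 0xdd (blk 55, set 7) → L1-HIT  vc=[23]
9: 0x6b (blk 26, set 2) → MISS  vc=[23, 50]
10: 0x6a (blk 26, set 2) → L1-HIT  vc=[23, 50]
11: 0xdc (blk 55, set 7) → L1-HIT  vc=[23, 50]
12: 0xdd (blk 55, set 7) → L1-HIT  vc=[23, 50]
13: 0x6b (blk 26, set 2) → L1-HIT  vc=[23, 50]
14: 0x32 (blk 12, set 4) → MISS  vc=[23, 50]
15: 0x50 (blk 20, set 4) → MISS  vc=[23, 50, 12]
16: 0x30 (blk 12, set 4) → VC-HIT  vc=[23, 50, 20]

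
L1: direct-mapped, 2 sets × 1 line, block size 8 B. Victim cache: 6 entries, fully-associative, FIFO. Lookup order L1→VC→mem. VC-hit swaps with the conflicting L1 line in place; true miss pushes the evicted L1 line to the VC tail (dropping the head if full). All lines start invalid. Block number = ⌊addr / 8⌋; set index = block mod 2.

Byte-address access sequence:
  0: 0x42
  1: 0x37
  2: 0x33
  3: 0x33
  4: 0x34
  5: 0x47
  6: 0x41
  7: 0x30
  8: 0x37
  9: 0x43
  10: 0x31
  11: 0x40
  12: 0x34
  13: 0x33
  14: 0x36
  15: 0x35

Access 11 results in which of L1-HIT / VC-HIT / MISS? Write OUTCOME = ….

OUTCOME = VC-HIT

#0 0x42→b8/s0 MISS; vc=[]
#1 0x37→b6/s0 MISS; vc=[8]
#2 0x33→b6/s0 L1-HIT; vc=[8]
#3 0x33→b6/s0 L1-HIT; vc=[8]
#4 0x34→b6/s0 L1-HIT; vc=[8]
#5 0x47→b8/s0 VC-HIT; vc=[6]
#6 0x41→b8/s0 L1-HIT; vc=[6]
#7 0x30→b6/s0 VC-HIT; vc=[8]
#8 0x37→b6/s0 L1-HIT; vc=[8]
#9 0x43→b8/s0 VC-HIT; vc=[6]
#10 0x31→b6/s0 VC-HIT; vc=[8]
#11 0x40→b8/s0 VC-HIT; vc=[6]
#12 0x34→b6/s0 VC-HIT; vc=[8]
#13 0x33→b6/s0 L1-HIT; vc=[8]
#14 0x36→b6/s0 L1-HIT; vc=[8]
#15 0x35→b6/s0 L1-HIT; vc=[8]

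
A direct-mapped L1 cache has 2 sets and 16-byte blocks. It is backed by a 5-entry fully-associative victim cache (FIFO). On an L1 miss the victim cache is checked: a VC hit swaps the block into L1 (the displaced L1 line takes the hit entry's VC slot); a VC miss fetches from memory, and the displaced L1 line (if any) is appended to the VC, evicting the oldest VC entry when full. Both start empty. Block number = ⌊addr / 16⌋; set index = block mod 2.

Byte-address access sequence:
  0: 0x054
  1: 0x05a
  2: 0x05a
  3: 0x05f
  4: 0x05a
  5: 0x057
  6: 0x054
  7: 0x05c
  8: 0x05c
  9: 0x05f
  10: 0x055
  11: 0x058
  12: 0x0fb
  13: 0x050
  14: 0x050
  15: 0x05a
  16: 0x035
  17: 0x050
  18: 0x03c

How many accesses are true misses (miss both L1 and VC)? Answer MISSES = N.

MISSES = 3

0: 0x54 (blk 5, set 1) → MISS  vc=[]
1: 0x5a (blk 5, set 1) → L1-HIT  vc=[]
2: 0x5a (blk 5, set 1) → L1-HIT  vc=[]
3: 0x5f (blk 5, set 1) → L1-HIT  vc=[]
4: 0x5a (blk 5, set 1) → L1-HIT  vc=[]
5: 0x57 (blk 5, set 1) → L1-HIT  vc=[]
6: 0x54 (blk 5, set 1) → L1-HIT  vc=[]
7: 0x5c (blk 5, set 1) → L1-HIT  vc=[]
8: 0x5c (blk 5, set 1) → L1-HIT  vc=[]
9: 0x5f (blk 5, set 1) → L1-HIT  vc=[]
10: 0x55 (blk 5, set 1) → L1-HIT  vc=[]
11: 0x58 (blk 5, set 1) → L1-HIT  vc=[]
12: 0xfb (blk 15, set 1) → MISS  vc=[5]
13: 0x50 (blk 5, set 1) → VC-HIT  vc=[15]
14: 0x50 (blk 5, set 1) → L1-HIT  vc=[15]
15: 0x5a (blk 5, set 1) → L1-HIT  vc=[15]
16: 0x35 (blk 3, set 1) → MISS  vc=[15, 5]
17: 0x50 (blk 5, set 1) → VC-HIT  vc=[15, 3]
18: 0x3c (blk 3, set 1) → VC-HIT  vc=[15, 5]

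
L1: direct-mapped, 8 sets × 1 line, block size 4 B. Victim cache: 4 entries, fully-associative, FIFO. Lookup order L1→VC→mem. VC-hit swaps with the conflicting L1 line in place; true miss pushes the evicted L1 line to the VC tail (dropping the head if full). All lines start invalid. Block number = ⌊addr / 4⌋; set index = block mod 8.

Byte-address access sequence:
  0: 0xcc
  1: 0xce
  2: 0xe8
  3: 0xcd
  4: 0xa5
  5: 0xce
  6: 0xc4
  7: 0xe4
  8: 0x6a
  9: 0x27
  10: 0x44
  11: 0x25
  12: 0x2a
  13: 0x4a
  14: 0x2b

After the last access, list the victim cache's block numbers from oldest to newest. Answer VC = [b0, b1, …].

VC = [57, 17, 26, 18]

0: 0xcc (blk 51, set 3) → MISS  vc=[]
1: 0xce (blk 51, set 3) → L1-HIT  vc=[]
2: 0xe8 (blk 58, set 2) → MISS  vc=[]
3: 0xcd (blk 51, set 3) → L1-HIT  vc=[]
4: 0xa5 (blk 41, set 1) → MISS  vc=[]
5: 0xce (blk 51, set 3) → L1-HIT  vc=[]
6: 0xc4 (blk 49, set 1) → MISS  vc=[41]
7: 0xe4 (blk 57, set 1) → MISS  vc=[41, 49]
8: 0x6a (blk 26, set 2) → MISS  vc=[41, 49, 58]
9: 0x27 (blk 9, set 1) → MISS  vc=[41, 49, 58, 57]
10: 0x44 (blk 17, set 1) → MISS  vc=[49, 58, 57, 9]
11: 0x25 (blk 9, set 1) → VC-HIT  vc=[49, 58, 57, 17]
12: 0x2a (blk 10, set 2) → MISS  vc=[58, 57, 17, 26]
13: 0x4a (blk 18, set 2) → MISS  vc=[57, 17, 26, 10]
14: 0x2b (blk 10, set 2) → VC-HIT  vc=[57, 17, 26, 18]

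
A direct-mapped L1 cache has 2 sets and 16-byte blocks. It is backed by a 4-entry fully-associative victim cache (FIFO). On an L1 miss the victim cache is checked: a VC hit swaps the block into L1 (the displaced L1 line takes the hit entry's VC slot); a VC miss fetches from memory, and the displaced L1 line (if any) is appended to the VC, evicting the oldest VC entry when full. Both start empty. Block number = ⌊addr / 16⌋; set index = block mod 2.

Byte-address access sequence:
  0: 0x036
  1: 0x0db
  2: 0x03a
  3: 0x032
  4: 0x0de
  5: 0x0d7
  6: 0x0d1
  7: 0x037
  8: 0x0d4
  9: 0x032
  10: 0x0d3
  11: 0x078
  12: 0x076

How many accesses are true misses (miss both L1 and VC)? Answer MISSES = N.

#0 0x36→b3/s1 MISS; vc=[]
#1 0xdb→b13/s1 MISS; vc=[3]
#2 0x3a→b3/s1 VC-HIT; vc=[13]
#3 0x32→b3/s1 L1-HIT; vc=[13]
#4 0xde→b13/s1 VC-HIT; vc=[3]
#5 0xd7→b13/s1 L1-HIT; vc=[3]
#6 0xd1→b13/s1 L1-HIT; vc=[3]
#7 0x37→b3/s1 VC-HIT; vc=[13]
#8 0xd4→b13/s1 VC-HIT; vc=[3]
#9 0x32→b3/s1 VC-HIT; vc=[13]
#10 0xd3→b13/s1 VC-HIT; vc=[3]
#11 0x78→b7/s1 MISS; vc=[3,13]
#12 0x76→b7/s1 L1-HIT; vc=[3,13]

MISSES = 3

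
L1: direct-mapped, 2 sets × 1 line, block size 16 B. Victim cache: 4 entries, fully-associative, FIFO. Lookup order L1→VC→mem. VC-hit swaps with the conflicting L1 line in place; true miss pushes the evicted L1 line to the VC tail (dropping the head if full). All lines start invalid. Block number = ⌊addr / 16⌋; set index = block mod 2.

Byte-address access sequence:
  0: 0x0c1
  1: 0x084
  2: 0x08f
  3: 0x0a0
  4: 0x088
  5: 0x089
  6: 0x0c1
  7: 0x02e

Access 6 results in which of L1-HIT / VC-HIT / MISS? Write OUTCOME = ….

OUTCOME = VC-HIT

0: 0xc1 (blk 12, set 0) → MISS  vc=[]
1: 0x84 (blk 8, set 0) → MISS  vc=[12]
2: 0x8f (blk 8, set 0) → L1-HIT  vc=[12]
3: 0xa0 (blk 10, set 0) → MISS  vc=[12, 8]
4: 0x88 (blk 8, set 0) → VC-HIT  vc=[12, 10]
5: 0x89 (blk 8, set 0) → L1-HIT  vc=[12, 10]
6: 0xc1 (blk 12, set 0) → VC-HIT  vc=[8, 10]
7: 0x2e (blk 2, set 0) → MISS  vc=[8, 10, 12]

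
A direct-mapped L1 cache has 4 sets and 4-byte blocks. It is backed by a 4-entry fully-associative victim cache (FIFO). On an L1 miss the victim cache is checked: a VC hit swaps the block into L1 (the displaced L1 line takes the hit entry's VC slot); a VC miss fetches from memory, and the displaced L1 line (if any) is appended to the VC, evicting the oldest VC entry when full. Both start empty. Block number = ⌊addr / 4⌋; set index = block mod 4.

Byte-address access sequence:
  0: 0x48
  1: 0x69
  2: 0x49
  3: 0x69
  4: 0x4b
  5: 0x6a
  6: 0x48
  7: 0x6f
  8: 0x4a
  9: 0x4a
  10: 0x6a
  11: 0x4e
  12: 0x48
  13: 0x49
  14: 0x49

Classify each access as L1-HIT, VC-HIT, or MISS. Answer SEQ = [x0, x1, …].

SEQ = [MISS, MISS, VC-HIT, VC-HIT, VC-HIT, VC-HIT, VC-HIT, MISS, L1-HIT, L1-HIT, VC-HIT, MISS, VC-HIT, L1-HIT, L1-HIT]

#0 0x48→b18/s2 MISS; vc=[]
#1 0x69→b26/s2 MISS; vc=[18]
#2 0x49→b18/s2 VC-HIT; vc=[26]
#3 0x69→b26/s2 VC-HIT; vc=[18]
#4 0x4b→b18/s2 VC-HIT; vc=[26]
#5 0x6a→b26/s2 VC-HIT; vc=[18]
#6 0x48→b18/s2 VC-HIT; vc=[26]
#7 0x6f→b27/s3 MISS; vc=[26]
#8 0x4a→b18/s2 L1-HIT; vc=[26]
#9 0x4a→b18/s2 L1-HIT; vc=[26]
#10 0x6a→b26/s2 VC-HIT; vc=[18]
#11 0x4e→b19/s3 MISS; vc=[18,27]
#12 0x48→b18/s2 VC-HIT; vc=[26,27]
#13 0x49→b18/s2 L1-HIT; vc=[26,27]
#14 0x49→b18/s2 L1-HIT; vc=[26,27]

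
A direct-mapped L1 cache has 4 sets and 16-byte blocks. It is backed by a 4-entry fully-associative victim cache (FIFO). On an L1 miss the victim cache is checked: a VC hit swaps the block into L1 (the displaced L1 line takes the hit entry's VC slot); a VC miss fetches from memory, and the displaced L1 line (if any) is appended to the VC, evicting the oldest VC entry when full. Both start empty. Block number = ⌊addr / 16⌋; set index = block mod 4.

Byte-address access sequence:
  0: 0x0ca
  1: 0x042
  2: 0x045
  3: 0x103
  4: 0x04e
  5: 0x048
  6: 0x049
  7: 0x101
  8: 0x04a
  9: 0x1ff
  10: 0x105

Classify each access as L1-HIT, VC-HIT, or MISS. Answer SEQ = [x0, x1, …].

SEQ = [MISS, MISS, L1-HIT, MISS, VC-HIT, L1-HIT, L1-HIT, VC-HIT, VC-HIT, MISS, VC-HIT]

  [0] addr=0xca blk=12 s=0: MISS | VC []
  [1] addr=0x42 blk=4 s=0: MISS | VC [12]
  [2] addr=0x45 blk=4 s=0: L1-HIT | VC [12]
  [3] addr=0x103 blk=16 s=0: MISS | VC [12, 4]
  [4] addr=0x4e blk=4 s=0: VC-HIT | VC [12, 16]
  [5] addr=0x48 blk=4 s=0: L1-HIT | VC [12, 16]
  [6] addr=0x49 blk=4 s=0: L1-HIT | VC [12, 16]
  [7] addr=0x101 blk=16 s=0: VC-HIT | VC [12, 4]
  [8] addr=0x4a blk=4 s=0: VC-HIT | VC [12, 16]
  [9] addr=0x1ff blk=31 s=3: MISS | VC [12, 16]
  [10] addr=0x105 blk=16 s=0: VC-HIT | VC [12, 4]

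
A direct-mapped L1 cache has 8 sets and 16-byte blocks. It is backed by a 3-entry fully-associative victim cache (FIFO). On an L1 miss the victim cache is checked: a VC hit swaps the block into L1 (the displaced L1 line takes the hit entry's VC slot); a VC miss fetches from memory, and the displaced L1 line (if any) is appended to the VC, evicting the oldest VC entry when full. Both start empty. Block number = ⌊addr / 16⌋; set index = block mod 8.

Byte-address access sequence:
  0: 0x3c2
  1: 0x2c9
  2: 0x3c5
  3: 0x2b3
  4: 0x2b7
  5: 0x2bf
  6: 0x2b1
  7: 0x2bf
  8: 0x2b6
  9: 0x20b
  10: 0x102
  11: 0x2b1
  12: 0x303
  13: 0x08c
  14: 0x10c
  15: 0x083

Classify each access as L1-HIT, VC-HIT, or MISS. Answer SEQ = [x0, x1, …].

0: 0x3c2 (blk 60, set 4) → MISS  vc=[]
1: 0x2c9 (blk 44, set 4) → MISS  vc=[60]
2: 0x3c5 (blk 60, set 4) → VC-HIT  vc=[44]
3: 0x2b3 (blk 43, set 3) → MISS  vc=[44]
4: 0x2b7 (blk 43, set 3) → L1-HIT  vc=[44]
5: 0x2bf (blk 43, set 3) → L1-HIT  vc=[44]
6: 0x2b1 (blk 43, set 3) → L1-HIT  vc=[44]
7: 0x2bf (blk 43, set 3) → L1-HIT  vc=[44]
8: 0x2b6 (blk 43, set 3) → L1-HIT  vc=[44]
9: 0x20b (blk 32, set 0) → MISS  vc=[44]
10: 0x102 (blk 16, set 0) → MISS  vc=[44, 32]
11: 0x2b1 (blk 43, set 3) → L1-HIT  vc=[44, 32]
12: 0x303 (blk 48, set 0) → MISS  vc=[44, 32, 16]
13: 0x8c (blk 8, set 0) → MISS  vc=[32, 16, 48]
14: 0x10c (blk 16, set 0) → VC-HIT  vc=[32, 8, 48]
15: 0x83 (blk 8, set 0) → VC-HIT  vc=[32, 16, 48]

SEQ = [MISS, MISS, VC-HIT, MISS, L1-HIT, L1-HIT, L1-HIT, L1-HIT, L1-HIT, MISS, MISS, L1-HIT, MISS, MISS, VC-HIT, VC-HIT]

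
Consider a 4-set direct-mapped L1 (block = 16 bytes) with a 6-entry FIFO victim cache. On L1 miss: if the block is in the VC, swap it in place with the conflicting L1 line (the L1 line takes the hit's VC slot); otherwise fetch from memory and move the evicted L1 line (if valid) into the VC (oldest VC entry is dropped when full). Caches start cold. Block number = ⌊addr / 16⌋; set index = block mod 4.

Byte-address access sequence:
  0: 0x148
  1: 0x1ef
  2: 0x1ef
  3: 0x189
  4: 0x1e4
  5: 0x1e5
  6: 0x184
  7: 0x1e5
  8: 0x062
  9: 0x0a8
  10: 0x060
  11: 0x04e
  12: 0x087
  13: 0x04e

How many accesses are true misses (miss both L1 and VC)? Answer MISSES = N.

#0 0x148→b20/s0 MISS; vc=[]
#1 0x1ef→b30/s2 MISS; vc=[]
#2 0x1ef→b30/s2 L1-HIT; vc=[]
#3 0x189→b24/s0 MISS; vc=[20]
#4 0x1e4→b30/s2 L1-HIT; vc=[20]
#5 0x1e5→b30/s2 L1-HIT; vc=[20]
#6 0x184→b24/s0 L1-HIT; vc=[20]
#7 0x1e5→b30/s2 L1-HIT; vc=[20]
#8 0x62→b6/s2 MISS; vc=[20,30]
#9 0xa8→b10/s2 MISS; vc=[20,30,6]
#10 0x60→b6/s2 VC-HIT; vc=[20,30,10]
#11 0x4e→b4/s0 MISS; vc=[20,30,10,24]
#12 0x87→b8/s0 MISS; vc=[20,30,10,24,4]
#13 0x4e→b4/s0 VC-HIT; vc=[20,30,10,24,8]

MISSES = 7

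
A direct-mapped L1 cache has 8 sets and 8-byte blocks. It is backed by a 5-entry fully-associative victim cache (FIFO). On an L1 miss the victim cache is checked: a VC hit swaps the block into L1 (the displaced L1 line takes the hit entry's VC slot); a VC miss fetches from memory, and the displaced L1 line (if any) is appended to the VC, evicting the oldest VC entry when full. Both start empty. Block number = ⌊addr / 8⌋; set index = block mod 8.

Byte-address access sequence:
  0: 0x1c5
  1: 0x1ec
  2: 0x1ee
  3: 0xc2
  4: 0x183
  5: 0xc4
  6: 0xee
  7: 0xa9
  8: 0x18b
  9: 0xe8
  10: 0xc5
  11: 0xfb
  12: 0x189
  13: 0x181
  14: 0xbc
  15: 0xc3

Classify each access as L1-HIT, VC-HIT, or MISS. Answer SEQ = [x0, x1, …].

SEQ = [MISS, MISS, L1-HIT, MISS, MISS, VC-HIT, MISS, MISS, MISS, VC-HIT, L1-HIT, MISS, L1-HIT, VC-HIT, MISS, VC-HIT]

#0 0x1c5→b56/s0 MISS; vc=[]
#1 0x1ec→b61/s5 MISS; vc=[]
#2 0x1ee→b61/s5 L1-HIT; vc=[]
#3 0xc2→b24/s0 MISS; vc=[56]
#4 0x183→b48/s0 MISS; vc=[56,24]
#5 0xc4→b24/s0 VC-HIT; vc=[56,48]
#6 0xee→b29/s5 MISS; vc=[56,48,61]
#7 0xa9→b21/s5 MISS; vc=[56,48,61,29]
#8 0x18b→b49/s1 MISS; vc=[56,48,61,29]
#9 0xe8→b29/s5 VC-HIT; vc=[56,48,61,21]
#10 0xc5→b24/s0 L1-HIT; vc=[56,48,61,21]
#11 0xfb→b31/s7 MISS; vc=[56,48,61,21]
#12 0x189→b49/s1 L1-HIT; vc=[56,48,61,21]
#13 0x181→b48/s0 VC-HIT; vc=[56,24,61,21]
#14 0xbc→b23/s7 MISS; vc=[56,24,61,21,31]
#15 0xc3→b24/s0 VC-HIT; vc=[56,48,61,21,31]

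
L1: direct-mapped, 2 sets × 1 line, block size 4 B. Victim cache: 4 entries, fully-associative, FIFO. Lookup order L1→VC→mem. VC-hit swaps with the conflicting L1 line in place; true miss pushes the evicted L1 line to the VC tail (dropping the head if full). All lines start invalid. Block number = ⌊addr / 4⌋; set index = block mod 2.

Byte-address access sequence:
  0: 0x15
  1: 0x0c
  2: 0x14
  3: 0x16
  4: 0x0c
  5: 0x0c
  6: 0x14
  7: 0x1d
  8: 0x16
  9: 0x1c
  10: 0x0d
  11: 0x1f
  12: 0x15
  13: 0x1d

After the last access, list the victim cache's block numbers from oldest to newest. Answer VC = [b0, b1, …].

  [0] addr=0x15 blk=5 s=1: MISS | VC []
  [1] addr=0xc blk=3 s=1: MISS | VC [5]
  [2] addr=0x14 blk=5 s=1: VC-HIT | VC [3]
  [3] addr=0x16 blk=5 s=1: L1-HIT | VC [3]
  [4] addr=0xc blk=3 s=1: VC-HIT | VC [5]
  [5] addr=0xc blk=3 s=1: L1-HIT | VC [5]
  [6] addr=0x14 blk=5 s=1: VC-HIT | VC [3]
  [7] addr=0x1d blk=7 s=1: MISS | VC [3, 5]
  [8] addr=0x16 blk=5 s=1: VC-HIT | VC [3, 7]
  [9] addr=0x1c blk=7 s=1: VC-HIT | VC [3, 5]
  [10] addr=0xd blk=3 s=1: VC-HIT | VC [7, 5]
  [11] addr=0x1f blk=7 s=1: VC-HIT | VC [3, 5]
  [12] addr=0x15 blk=5 s=1: VC-HIT | VC [3, 7]
  [13] addr=0x1d blk=7 s=1: VC-HIT | VC [3, 5]

VC = [3, 5]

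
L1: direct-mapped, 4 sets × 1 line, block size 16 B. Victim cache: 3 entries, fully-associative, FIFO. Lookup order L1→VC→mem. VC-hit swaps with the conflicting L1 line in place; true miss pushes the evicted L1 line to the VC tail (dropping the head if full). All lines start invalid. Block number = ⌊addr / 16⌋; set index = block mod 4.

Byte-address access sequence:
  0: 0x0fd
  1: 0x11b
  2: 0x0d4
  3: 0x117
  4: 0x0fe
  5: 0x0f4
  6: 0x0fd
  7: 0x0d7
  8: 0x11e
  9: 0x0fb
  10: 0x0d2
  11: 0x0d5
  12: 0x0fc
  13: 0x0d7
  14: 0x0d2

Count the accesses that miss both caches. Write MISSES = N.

  [0] addr=0xfd blk=15 s=3: MISS | VC []
  [1] addr=0x11b blk=17 s=1: MISS | VC []
  [2] addr=0xd4 blk=13 s=1: MISS | VC [17]
  [3] addr=0x117 blk=17 s=1: VC-HIT | VC [13]
  [4] addr=0xfe blk=15 s=3: L1-HIT | VC [13]
  [5] addr=0xf4 blk=15 s=3: L1-HIT | VC [13]
  [6] addr=0xfd blk=15 s=3: L1-HIT | VC [13]
  [7] addr=0xd7 blk=13 s=1: VC-HIT | VC [17]
  [8] addr=0x11e blk=17 s=1: VC-HIT | VC [13]
  [9] addr=0xfb blk=15 s=3: L1-HIT | VC [13]
  [10] addr=0xd2 blk=13 s=1: VC-HIT | VC [17]
  [11] addr=0xd5 blk=13 s=1: L1-HIT | VC [17]
  [12] addr=0xfc blk=15 s=3: L1-HIT | VC [17]
  [13] addr=0xd7 blk=13 s=1: L1-HIT | VC [17]
  [14] addr=0xd2 blk=13 s=1: L1-HIT | VC [17]

MISSES = 3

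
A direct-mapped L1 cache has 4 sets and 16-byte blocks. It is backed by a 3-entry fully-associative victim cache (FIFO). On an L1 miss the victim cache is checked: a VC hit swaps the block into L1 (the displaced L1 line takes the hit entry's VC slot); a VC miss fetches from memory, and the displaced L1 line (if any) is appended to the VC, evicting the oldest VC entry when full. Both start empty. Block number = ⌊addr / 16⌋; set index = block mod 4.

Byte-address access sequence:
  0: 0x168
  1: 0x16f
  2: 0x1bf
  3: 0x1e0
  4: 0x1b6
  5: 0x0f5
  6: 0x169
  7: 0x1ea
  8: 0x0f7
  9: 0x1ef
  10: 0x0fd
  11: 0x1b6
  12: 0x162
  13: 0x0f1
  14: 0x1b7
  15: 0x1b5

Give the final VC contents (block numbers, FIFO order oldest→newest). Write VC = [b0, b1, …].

VC = [30, 15]

0: 0x168 (blk 22, set 2) → MISS  vc=[]
1: 0x16f (blk 22, set 2) → L1-HIT  vc=[]
2: 0x1bf (blk 27, set 3) → MISS  vc=[]
3: 0x1e0 (blk 30, set 2) → MISS  vc=[22]
4: 0x1b6 (blk 27, set 3) → L1-HIT  vc=[22]
5: 0xf5 (blk 15, set 3) → MISS  vc=[22, 27]
6: 0x169 (blk 22, set 2) → VC-HIT  vc=[30, 27]
7: 0x1ea (blk 30, set 2) → VC-HIT  vc=[22, 27]
8: 0xf7 (blk 15, set 3) → L1-HIT  vc=[22, 27]
9: 0x1ef (blk 30, set 2) → L1-HIT  vc=[22, 27]
10: 0xfd (blk 15, set 3) → L1-HIT  vc=[22, 27]
11: 0x1b6 (blk 27, set 3) → VC-HIT  vc=[22, 15]
12: 0x162 (blk 22, set 2) → VC-HIT  vc=[30, 15]
13: 0xf1 (blk 15, set 3) → VC-HIT  vc=[30, 27]
14: 0x1b7 (blk 27, set 3) → VC-HIT  vc=[30, 15]
15: 0x1b5 (blk 27, set 3) → L1-HIT  vc=[30, 15]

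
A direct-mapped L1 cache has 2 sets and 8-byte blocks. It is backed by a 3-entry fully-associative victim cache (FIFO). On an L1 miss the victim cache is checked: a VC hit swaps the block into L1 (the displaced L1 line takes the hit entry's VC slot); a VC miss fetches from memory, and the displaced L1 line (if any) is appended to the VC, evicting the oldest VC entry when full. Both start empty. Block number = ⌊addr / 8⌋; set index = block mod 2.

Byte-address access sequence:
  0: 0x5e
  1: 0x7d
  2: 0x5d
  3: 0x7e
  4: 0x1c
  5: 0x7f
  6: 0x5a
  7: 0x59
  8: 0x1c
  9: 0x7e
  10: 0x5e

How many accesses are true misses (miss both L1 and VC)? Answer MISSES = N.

#0 0x5e→b11/s1 MISS; vc=[]
#1 0x7d→b15/s1 MISS; vc=[11]
#2 0x5d→b11/s1 VC-HIT; vc=[15]
#3 0x7e→b15/s1 VC-HIT; vc=[11]
#4 0x1c→b3/s1 MISS; vc=[11,15]
#5 0x7f→b15/s1 VC-HIT; vc=[11,3]
#6 0x5a→b11/s1 VC-HIT; vc=[15,3]
#7 0x59→b11/s1 L1-HIT; vc=[15,3]
#8 0x1c→b3/s1 VC-HIT; vc=[15,11]
#9 0x7e→b15/s1 VC-HIT; vc=[3,11]
#10 0x5e→b11/s1 VC-HIT; vc=[3,15]

MISSES = 3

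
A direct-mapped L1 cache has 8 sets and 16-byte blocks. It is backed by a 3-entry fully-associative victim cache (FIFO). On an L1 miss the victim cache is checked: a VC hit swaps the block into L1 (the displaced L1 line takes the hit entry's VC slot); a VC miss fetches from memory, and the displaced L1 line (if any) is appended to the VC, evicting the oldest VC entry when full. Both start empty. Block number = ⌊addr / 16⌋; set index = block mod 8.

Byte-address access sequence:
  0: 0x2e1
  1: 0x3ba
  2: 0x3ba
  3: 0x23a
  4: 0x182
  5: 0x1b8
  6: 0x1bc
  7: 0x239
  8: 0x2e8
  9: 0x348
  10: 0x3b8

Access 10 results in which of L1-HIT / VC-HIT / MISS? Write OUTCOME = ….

OUTCOME = VC-HIT

#0 0x2e1→b46/s6 MISS; vc=[]
#1 0x3ba→b59/s3 MISS; vc=[]
#2 0x3ba→b59/s3 L1-HIT; vc=[]
#3 0x23a→b35/s3 MISS; vc=[59]
#4 0x182→b24/s0 MISS; vc=[59]
#5 0x1b8→b27/s3 MISS; vc=[59,35]
#6 0x1bc→b27/s3 L1-HIT; vc=[59,35]
#7 0x239→b35/s3 VC-HIT; vc=[59,27]
#8 0x2e8→b46/s6 L1-HIT; vc=[59,27]
#9 0x348→b52/s4 MISS; vc=[59,27]
#10 0x3b8→b59/s3 VC-HIT; vc=[35,27]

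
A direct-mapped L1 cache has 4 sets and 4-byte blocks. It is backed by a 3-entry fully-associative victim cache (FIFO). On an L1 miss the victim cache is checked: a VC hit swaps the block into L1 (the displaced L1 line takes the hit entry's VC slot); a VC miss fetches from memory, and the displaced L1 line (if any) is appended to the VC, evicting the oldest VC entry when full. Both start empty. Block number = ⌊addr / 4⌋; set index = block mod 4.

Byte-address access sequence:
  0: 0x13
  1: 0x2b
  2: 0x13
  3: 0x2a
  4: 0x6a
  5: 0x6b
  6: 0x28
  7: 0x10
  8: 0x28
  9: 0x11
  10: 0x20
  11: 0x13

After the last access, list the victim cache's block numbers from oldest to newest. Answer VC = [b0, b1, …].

  [0] addr=0x13 blk=4 s=0: MISS | VC []
  [1] addr=0x2b blk=10 s=2: MISS | VC []
  [2] addr=0x13 blk=4 s=0: L1-HIT | VC []
  [3] addr=0x2a blk=10 s=2: L1-HIT | VC []
  [4] addr=0x6a blk=26 s=2: MISS | VC [10]
  [5] addr=0x6b blk=26 s=2: L1-HIT | VC [10]
  [6] addr=0x28 blk=10 s=2: VC-HIT | VC [26]
  [7] addr=0x10 blk=4 s=0: L1-HIT | VC [26]
  [8] addr=0x28 blk=10 s=2: L1-HIT | VC [26]
  [9] addr=0x11 blk=4 s=0: L1-HIT | VC [26]
  [10] addr=0x20 blk=8 s=0: MISS | VC [26, 4]
  [11] addr=0x13 blk=4 s=0: VC-HIT | VC [26, 8]

VC = [26, 8]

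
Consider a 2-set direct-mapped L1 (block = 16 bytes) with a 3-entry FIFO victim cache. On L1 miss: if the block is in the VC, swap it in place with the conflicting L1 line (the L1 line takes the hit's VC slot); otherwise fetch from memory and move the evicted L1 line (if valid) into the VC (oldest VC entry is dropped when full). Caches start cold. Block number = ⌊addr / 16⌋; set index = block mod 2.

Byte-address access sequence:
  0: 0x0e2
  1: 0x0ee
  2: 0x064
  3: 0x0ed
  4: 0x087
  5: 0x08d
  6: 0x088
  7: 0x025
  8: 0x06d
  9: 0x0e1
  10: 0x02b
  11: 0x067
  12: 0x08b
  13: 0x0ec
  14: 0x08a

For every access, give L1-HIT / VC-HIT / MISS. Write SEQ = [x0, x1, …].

0: 0xe2 (blk 14, set 0) → MISS  vc=[]
1: 0xee (blk 14, set 0) → L1-HIT  vc=[]
2: 0x64 (blk 6, set 0) → MISS  vc=[14]
3: 0xed (blk 14, set 0) → VC-HIT  vc=[6]
4: 0x87 (blk 8, set 0) → MISS  vc=[6, 14]
5: 0x8d (blk 8, set 0) → L1-HIT  vc=[6, 14]
6: 0x88 (blk 8, set 0) → L1-HIT  vc=[6, 14]
7: 0x25 (blk 2, set 0) → MISS  vc=[6, 14, 8]
8: 0x6d (blk 6, set 0) → VC-HIT  vc=[2, 14, 8]
9: 0xe1 (blk 14, set 0) → VC-HIT  vc=[2, 6, 8]
10: 0x2b (blk 2, set 0) → VC-HIT  vc=[14, 6, 8]
11: 0x67 (blk 6, set 0) → VC-HIT  vc=[14, 2, 8]
12: 0x8b (blk 8, set 0) → VC-HIT  vc=[14, 2, 6]
13: 0xec (blk 14, set 0) → VC-HIT  vc=[8, 2, 6]
14: 0x8a (blk 8, set 0) → VC-HIT  vc=[14, 2, 6]

SEQ = [MISS, L1-HIT, MISS, VC-HIT, MISS, L1-HIT, L1-HIT, MISS, VC-HIT, VC-HIT, VC-HIT, VC-HIT, VC-HIT, VC-HIT, VC-HIT]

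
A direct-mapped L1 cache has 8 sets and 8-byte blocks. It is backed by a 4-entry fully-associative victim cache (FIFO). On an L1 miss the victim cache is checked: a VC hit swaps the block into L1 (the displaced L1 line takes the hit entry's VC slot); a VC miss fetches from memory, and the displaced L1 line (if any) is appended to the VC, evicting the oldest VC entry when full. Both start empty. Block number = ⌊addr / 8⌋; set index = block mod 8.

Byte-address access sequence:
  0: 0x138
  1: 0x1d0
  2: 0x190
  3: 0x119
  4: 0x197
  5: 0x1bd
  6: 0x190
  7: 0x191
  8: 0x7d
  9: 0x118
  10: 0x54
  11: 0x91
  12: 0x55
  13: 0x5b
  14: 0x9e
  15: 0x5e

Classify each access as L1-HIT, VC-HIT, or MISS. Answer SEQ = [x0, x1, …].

  [0] addr=0x138 blk=39 s=7: MISS | VC []
  [1] addr=0x1d0 blk=58 s=2: MISS | VC []
  [2] addr=0x190 blk=50 s=2: MISS | VC [58]
  [3] addr=0x119 blk=35 s=3: MISS | VC [58]
  [4] addr=0x197 blk=50 s=2: L1-HIT | VC [58]
  [5] addr=0x1bd blk=55 s=7: MISS | VC [58, 39]
  [6] addr=0x190 blk=50 s=2: L1-HIT | VC [58, 39]
  [7] addr=0x191 blk=50 s=2: L1-HIT | VC [58, 39]
  [8] addr=0x7d blk=15 s=7: MISS | VC [58, 39, 55]
  [9] addr=0x118 blk=35 s=3: L1-HIT | VC [58, 39, 55]
  [10] addr=0x54 blk=10 s=2: MISS | VC [58, 39, 55, 50]
  [11] addr=0x91 blk=18 s=2: MISS | VC [39, 55, 50, 10]
  [12] addr=0x55 blk=10 s=2: VC-HIT | VC [39, 55, 50, 18]
  [13] addr=0x5b blk=11 s=3: MISS | VC [55, 50, 18, 35]
  [14] addr=0x9e blk=19 s=3: MISS | VC [50, 18, 35, 11]
  [15] addr=0x5e blk=11 s=3: VC-HIT | VC [50, 18, 35, 19]

SEQ = [MISS, MISS, MISS, MISS, L1-HIT, MISS, L1-HIT, L1-HIT, MISS, L1-HIT, MISS, MISS, VC-HIT, MISS, MISS, VC-HIT]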